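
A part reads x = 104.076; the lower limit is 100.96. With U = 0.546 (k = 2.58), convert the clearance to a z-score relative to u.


u = U / k = 0.546 / 2.58 = 0.21162791
margin = |LSL - x| = |100.96 - 104.076| = 3.116
z = margin / u = 3.116 / 0.21162791
z = 14.7240

14.7240


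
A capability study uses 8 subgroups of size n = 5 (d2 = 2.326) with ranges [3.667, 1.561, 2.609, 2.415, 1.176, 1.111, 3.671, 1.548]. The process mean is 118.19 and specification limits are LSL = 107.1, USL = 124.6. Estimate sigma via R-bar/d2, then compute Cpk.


R_bar = (3.667 + 1.561 + 2.609 + 2.415 + 1.176 + 1.111 + 3.671 + 1.548) / 8 = 2.21975
sigma = R_bar / d2 = 2.21975 / 2.326 = 0.95432072
Cp = (USL - LSL)/(6*sigma) = (124.6 - 107.1)/(6*0.95432072) = 3.0563
Cpu = (124.6 - 118.19)/(3*0.95432072) = 2.2389
Cpl = (118.19 - 107.1)/(3*0.95432072) = 3.8736
Cpk = min(Cpu, Cpl) = 2.2389

2.2389


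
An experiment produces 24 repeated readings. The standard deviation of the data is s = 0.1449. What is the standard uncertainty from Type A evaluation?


u_A = s / sqrt(n)
u_A = 0.1449 / sqrt(24)
u_A = 0.1449 / 4.8989795
u_A = 0.0296

0.0296


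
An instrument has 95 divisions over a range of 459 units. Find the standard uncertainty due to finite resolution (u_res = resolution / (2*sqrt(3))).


resolution = range / divisions
resolution = 459 / 95 = 4.8315789
u_res = resolution / (2*sqrt(3))
u_res = 4.8315789 / 3.4641016
u_res = 1.3948

1.3948


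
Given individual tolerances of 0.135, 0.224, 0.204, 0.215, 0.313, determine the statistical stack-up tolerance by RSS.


RSS = sqrt(0.135^2 + 0.224^2 + 0.204^2 + 0.215^2 + 0.313^2)
= sqrt(0.254211)
= 0.5042

0.5042


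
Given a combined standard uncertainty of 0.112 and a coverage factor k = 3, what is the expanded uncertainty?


U = k * uc
U = 3 * 0.112
U = 0.3360

0.3360


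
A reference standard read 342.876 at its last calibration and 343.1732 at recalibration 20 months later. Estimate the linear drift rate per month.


rate = (v2 - v1) / months
= (343.1732 - 342.876) / 20
= 0.2972 / 20
= 0.0149

0.0149


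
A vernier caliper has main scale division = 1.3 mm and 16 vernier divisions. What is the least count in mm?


LC = MSD / n_div
= 1.3 / 16
= 0.0813

0.0813


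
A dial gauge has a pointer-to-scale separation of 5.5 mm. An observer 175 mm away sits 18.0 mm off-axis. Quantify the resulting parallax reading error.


error = h * offset / d
= 5.5 * 18.0 / 175
= 0.5657

0.5657


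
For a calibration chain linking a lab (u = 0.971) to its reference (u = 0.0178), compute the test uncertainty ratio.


TUR = u_lab / u_ref
= 0.971 / 0.0178
= 54.5506

54.5506


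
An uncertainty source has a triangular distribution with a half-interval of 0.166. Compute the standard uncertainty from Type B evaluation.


u_B = half_width / sqrt(6)
u_B = 0.166 / 2.4494897
u_B = 0.0678

0.0678


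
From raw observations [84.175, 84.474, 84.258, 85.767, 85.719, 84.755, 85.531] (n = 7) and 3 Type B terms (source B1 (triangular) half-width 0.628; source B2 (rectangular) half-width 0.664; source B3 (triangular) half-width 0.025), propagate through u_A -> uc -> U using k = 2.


mean = (84.175 + 84.474 + 84.258 + 85.767 + 85.719 + 84.755 + 85.531) / 7 = 84.95414286
s = sqrt(sum((x - mean)^2)/(n-1)) = 0.70004534
u_A = s / sqrt(n) = 0.70004534 / sqrt(7) = 0.26459227
u_B1 = 0.628 / sqrt(6) = 0.25637993
u_B2 = 0.664 / sqrt(3) = 0.38336058
u_B3 = 0.025 / sqrt(6) = 0.010206207
uc = sqrt(0.26459227^2 + 0.25637993^2 + 0.38336058^2 + 0.010206207^2) = 0.53179812
U = k * uc = 2 * 0.53179812
U = 1.0636

1.0636


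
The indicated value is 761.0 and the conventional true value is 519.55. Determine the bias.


Systematic error = measured - true
= 761.0 - 519.55
= 241.4500

241.4500


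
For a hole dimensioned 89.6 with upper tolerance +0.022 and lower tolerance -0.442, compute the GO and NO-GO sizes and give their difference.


GO = nominal - lower_tol (smallest hole = maximum material condition)
GO = 89.6 - 0.442 = 89.158
NO-GO = nominal + upper_tol (largest hole = least material condition)
NO-GO = 89.6 + 0.022 = 89.622
spread = NO-GO - GO = 89.622 - 89.158 = 0.4640

0.4640


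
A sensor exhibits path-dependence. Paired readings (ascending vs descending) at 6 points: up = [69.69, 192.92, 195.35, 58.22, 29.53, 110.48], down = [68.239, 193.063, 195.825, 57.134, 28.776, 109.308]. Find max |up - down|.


|69.69 - 68.239| = 1.4510
|192.92 - 193.063| = 0.1430
|195.35 - 195.825| = 0.4750
|58.22 - 57.134| = 1.0860
|29.53 - 28.776| = 0.7540
|110.48 - 109.308| = 1.1720
hysteresis = max(diffs) = 1.4510

1.4510


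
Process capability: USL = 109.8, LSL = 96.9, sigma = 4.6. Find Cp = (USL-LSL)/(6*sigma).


Cp = (USL - LSL) / (6 * sigma)
= (109.8 - 96.9) / (6 * 4.6)
= 12.9000 / 27.6000
= 0.4674

0.4674


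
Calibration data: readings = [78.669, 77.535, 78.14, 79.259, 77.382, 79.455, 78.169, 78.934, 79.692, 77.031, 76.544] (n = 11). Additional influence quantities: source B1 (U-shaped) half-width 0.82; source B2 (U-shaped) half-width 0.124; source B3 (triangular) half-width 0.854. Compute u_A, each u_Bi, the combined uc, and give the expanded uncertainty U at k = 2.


mean = (78.669 + 77.535 + 78.14 + 79.259 + 77.382 + 79.455 + 78.169 + 78.934 + 79.692 + 77.031 + 76.544) / 11 = 78.25545455
s = sqrt(sum((x - mean)^2)/(n-1)) = 1.0427016
u_A = s / sqrt(n) = 1.0427016 / sqrt(11) = 0.31438636
u_B1 = 0.82 / sqrt(2) = 0.57982756
u_B2 = 0.124 / sqrt(2) = 0.087681241
u_B3 = 0.854 / sqrt(6) = 0.34864404
uc = sqrt(0.31438636^2 + 0.57982756^2 + 0.087681241^2 + 0.34864404^2) = 0.75118536
U = k * uc = 2 * 0.75118536
U = 1.5024

1.5024


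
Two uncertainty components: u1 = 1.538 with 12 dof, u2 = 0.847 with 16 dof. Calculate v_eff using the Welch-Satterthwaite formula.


uc = sqrt(u1^2 + u2^2) = sqrt(1.538^2 + 0.847^2) = 1.7558055
v_eff = uc^4 / (u1^4/v1 + u2^4/v2)
= 1.7558055^4 / (1.538^4/12 + 0.847^4/16)
= 9.5039823 / 0.49844434
v_eff = 19.0673

19.0673


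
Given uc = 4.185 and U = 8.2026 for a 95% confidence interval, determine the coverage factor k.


k = U / uc
k = 8.2026 / 4.185
k = 1.96

1.96


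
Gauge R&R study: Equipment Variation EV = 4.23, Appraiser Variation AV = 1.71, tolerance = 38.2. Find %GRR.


GRR = sqrt(EV^2 + AV^2) = sqrt(4.23^2 + 1.71^2) = 4.5625651
%GRR = GRR / tol * 100 = 4.5625651 / 38.2 * 100
%GRR = 11.9439

11.9439


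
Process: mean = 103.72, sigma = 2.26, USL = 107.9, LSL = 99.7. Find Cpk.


Cpu = (USL - mean) / (3*sigma) = (107.9 - 103.72) / (3*2.26) = 0.6165
Cpl = (mean - LSL) / (3*sigma) = (103.72 - 99.7) / (3*2.26) = 0.5929
Cpk = min(Cpu, Cpl) = 0.5929

0.5929


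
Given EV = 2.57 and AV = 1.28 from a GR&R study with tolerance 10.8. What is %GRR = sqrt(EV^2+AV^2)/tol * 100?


GRR = sqrt(EV^2 + AV^2) = sqrt(2.57^2 + 1.28^2) = 2.8711148
%GRR = GRR / tol * 100 = 2.8711148 / 10.8 * 100
%GRR = 26.5844

26.5844


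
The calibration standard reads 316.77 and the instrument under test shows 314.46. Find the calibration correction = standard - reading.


Correction = standard - reading
= 316.77 - 314.46
= 2.3100

2.3100


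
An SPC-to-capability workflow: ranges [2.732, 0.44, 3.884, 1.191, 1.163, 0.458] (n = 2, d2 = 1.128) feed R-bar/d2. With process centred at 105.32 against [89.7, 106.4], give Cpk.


R_bar = (2.732 + 0.44 + 3.884 + 1.191 + 1.163 + 0.458) / 6 = 1.6446667
sigma = R_bar / d2 = 1.6446667 / 1.128 = 1.4580379
Cp = (USL - LSL)/(6*sigma) = (106.4 - 89.7)/(6*1.4580379) = 1.9090
Cpu = (106.4 - 105.32)/(3*1.4580379) = 0.2469
Cpl = (105.32 - 89.7)/(3*1.4580379) = 3.5710
Cpk = min(Cpu, Cpl) = 0.2469

0.2469


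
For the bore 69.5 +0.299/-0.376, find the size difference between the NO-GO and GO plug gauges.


GO = nominal - lower_tol (smallest hole = maximum material condition)
GO = 69.5 - 0.376 = 69.124
NO-GO = nominal + upper_tol (largest hole = least material condition)
NO-GO = 69.5 + 0.299 = 69.799
spread = NO-GO - GO = 69.799 - 69.124 = 0.6750

0.6750


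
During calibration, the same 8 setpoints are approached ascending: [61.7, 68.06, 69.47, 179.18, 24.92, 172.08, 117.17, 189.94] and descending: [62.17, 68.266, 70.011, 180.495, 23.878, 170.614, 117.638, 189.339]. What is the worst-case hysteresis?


|61.7 - 62.17| = 0.4700
|68.06 - 68.266| = 0.2060
|69.47 - 70.011| = 0.5410
|179.18 - 180.495| = 1.3150
|24.92 - 23.878| = 1.0420
|172.08 - 170.614| = 1.4660
|117.17 - 117.638| = 0.4680
|189.94 - 189.339| = 0.6010
hysteresis = max(diffs) = 1.4660

1.4660


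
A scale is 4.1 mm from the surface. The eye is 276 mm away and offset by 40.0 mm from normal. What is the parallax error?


error = h * offset / d
= 4.1 * 40.0 / 276
= 0.5942

0.5942


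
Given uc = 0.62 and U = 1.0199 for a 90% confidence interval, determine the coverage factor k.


k = U / uc
k = 1.0199 / 0.62
k = 1.645

1.645


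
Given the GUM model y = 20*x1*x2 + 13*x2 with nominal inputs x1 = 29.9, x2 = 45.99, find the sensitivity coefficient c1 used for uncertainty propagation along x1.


y = 20*x1*x2 + 13*x2
dy/dx1 = 20*x2
Evaluate at x2 = 45.99: c1 = 20 * 45.99
c1 = 919.8000

919.8000


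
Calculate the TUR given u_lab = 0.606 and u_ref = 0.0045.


TUR = u_lab / u_ref
= 0.606 / 0.0045
= 134.6667

134.6667


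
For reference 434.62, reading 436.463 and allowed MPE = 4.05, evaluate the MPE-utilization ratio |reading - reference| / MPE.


e = indication - reference = 436.463 - 434.62 = 1.8430
|e| = 1.8430
ratio = |e| / MPE = 1.8430 / 4.05
ratio = 0.4551

0.4551


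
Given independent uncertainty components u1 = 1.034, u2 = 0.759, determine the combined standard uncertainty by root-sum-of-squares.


uc = sqrt(1.034^2 + 0.759^2)
uc = sqrt(1.645237)
uc = 1.2827

1.2827


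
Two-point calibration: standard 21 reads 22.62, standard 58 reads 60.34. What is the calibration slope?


slope = (y2 - y1) / (x2 - x1)
= (60.34 - 22.62) / (58 - 21)
= 37.7200 / 37
= 1.0195

1.0195


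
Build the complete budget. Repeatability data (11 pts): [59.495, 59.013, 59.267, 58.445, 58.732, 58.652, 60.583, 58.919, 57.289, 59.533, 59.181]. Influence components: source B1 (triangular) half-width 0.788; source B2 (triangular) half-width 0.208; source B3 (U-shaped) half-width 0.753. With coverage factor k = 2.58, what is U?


mean = (59.495 + 59.013 + 59.267 + 58.445 + 58.732 + 58.652 + 60.583 + 58.919 + 57.289 + 59.533 + 59.181) / 11 = 59.00990909
s = sqrt(sum((x - mean)^2)/(n-1)) = 0.81075131
u_A = s / sqrt(n) = 0.81075131 / sqrt(11) = 0.24445072
u_B1 = 0.788 / sqrt(6) = 0.32169965
u_B2 = 0.208 / sqrt(6) = 0.084915644
u_B3 = 0.753 / sqrt(2) = 0.53245141
uc = sqrt(0.24445072^2 + 0.32169965^2 + 0.084915644^2 + 0.53245141^2) = 0.67376701
U = k * uc = 2.58 * 0.67376701
U = 1.7383

1.7383


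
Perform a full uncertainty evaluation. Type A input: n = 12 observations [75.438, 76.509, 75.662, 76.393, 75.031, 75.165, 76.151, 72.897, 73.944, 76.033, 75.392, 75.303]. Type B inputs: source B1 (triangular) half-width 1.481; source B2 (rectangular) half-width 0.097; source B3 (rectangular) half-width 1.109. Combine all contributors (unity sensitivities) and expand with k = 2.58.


mean = (75.438 + 76.509 + 75.662 + 76.393 + 75.031 + 75.165 + 76.151 + 72.897 + 73.944 + 76.033 + 75.392 + 75.303) / 12 = 75.3265
s = sqrt(sum((x - mean)^2)/(n-1)) = 1.0344821
u_A = s / sqrt(n) = 1.0344821 / sqrt(12) = 0.29862926
u_B1 = 1.481 / sqrt(6) = 0.60461572
u_B2 = 0.097 / sqrt(3) = 0.056002976
u_B3 = 1.109 / sqrt(3) = 0.64028145
uc = sqrt(0.29862926^2 + 0.60461572^2 + 0.056002976^2 + 0.64028145^2) = 0.9315773
U = k * uc = 2.58 * 0.9315773
U = 2.4035

2.4035


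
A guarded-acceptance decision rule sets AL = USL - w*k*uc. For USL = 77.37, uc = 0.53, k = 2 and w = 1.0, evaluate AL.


U = k * uc = 2 * 0.53 = 1.06
guard band g = w * U = 1.0 * 1.06 = 1.06
AL = USL - g = 77.37 - 1.06
AL = 76.3100

76.3100


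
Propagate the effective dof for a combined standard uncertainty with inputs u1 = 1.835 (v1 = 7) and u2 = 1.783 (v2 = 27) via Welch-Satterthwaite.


uc = sqrt(u1^2 + u2^2) = sqrt(1.835^2 + 1.783^2) = 2.5585766
v_eff = uc^4 / (u1^4/v1 + u2^4/v2)
= 2.5585766^4 / (1.835^4/7 + 1.783^4/27)
= 42.85423 / 1.9940622
v_eff = 21.4909

21.4909


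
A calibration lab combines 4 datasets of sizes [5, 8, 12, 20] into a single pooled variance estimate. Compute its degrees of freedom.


nu = sum_i (n_i - 1)
nu = ((5 - 1) + (8 - 1) + (12 - 1) + (20 - 1))
nu = 4 + 7 + 11 + 19
nu = 41

41


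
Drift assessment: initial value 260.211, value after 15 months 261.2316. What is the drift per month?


rate = (v2 - v1) / months
= (261.2316 - 260.211) / 15
= 1.0206 / 15
= 0.0680

0.0680


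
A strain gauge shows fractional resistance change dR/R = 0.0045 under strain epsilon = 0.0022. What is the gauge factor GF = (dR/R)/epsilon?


GF = (dR/R) / epsilon
= 0.0045 / 0.0022
= 2.0455

2.0455


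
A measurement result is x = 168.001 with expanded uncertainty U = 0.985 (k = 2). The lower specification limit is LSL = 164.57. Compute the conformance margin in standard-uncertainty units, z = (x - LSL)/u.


u = U / k = 0.985 / 2 = 0.4925
margin = |LSL - x| = |164.57 - 168.001| = 3.431
z = margin / u = 3.431 / 0.4925
z = 6.9665

6.9665


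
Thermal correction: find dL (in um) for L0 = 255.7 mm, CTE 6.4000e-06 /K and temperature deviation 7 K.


dL = L * alpha * dT
= 255.7 * 6.4000e-06 * 7
= 0.0114554 mm
dL_um = 0.0114554 * 1000 = 11.4554 um

11.4554


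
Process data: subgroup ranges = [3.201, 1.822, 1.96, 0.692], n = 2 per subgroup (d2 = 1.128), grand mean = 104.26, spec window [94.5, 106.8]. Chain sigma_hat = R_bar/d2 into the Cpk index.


R_bar = (3.201 + 1.822 + 1.96 + 0.692) / 4 = 1.91875
sigma = R_bar / d2 = 1.91875 / 1.128 = 1.7010195
Cp = (USL - LSL)/(6*sigma) = (106.8 - 94.5)/(6*1.7010195) = 1.2052
Cpu = (106.8 - 104.26)/(3*1.7010195) = 0.4977
Cpl = (104.26 - 94.5)/(3*1.7010195) = 1.9126
Cpk = min(Cpu, Cpl) = 0.4977

0.4977


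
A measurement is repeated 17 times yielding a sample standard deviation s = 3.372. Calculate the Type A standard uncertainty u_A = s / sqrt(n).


u_A = s / sqrt(n)
u_A = 3.372 / sqrt(17)
u_A = 3.372 / 4.1231056
u_A = 0.8178

0.8178


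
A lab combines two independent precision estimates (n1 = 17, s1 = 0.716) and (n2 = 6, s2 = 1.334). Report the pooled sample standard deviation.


s_p = sqrt(((n1-1)*s1^2 + (n2-1)*s2^2) / (n1+n2-2))
numerator = (17-1)*0.716^2 + (6-1)*1.334^2 = 8.202496 + 8.89778 = 17.100276
denominator = 17 + 6 - 2 = 21
s_p^2 = 17.100276 / 21 = 0.81429886
s_p = sqrt(0.81429886) = 0.9024

0.9024


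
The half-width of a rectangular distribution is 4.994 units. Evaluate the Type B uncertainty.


u_B = half_width / sqrt(3)
u_B = 4.994 / 1.7320508
u_B = 2.8833

2.8833


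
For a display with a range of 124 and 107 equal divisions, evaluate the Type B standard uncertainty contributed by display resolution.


resolution = range / divisions
resolution = 124 / 107 = 1.1588785
u_res = resolution / (2*sqrt(3))
u_res = 1.1588785 / 3.4641016
u_res = 0.3345

0.3345


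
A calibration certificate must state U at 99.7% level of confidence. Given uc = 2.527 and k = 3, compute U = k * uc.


U = k * uc
U = 3 * 2.527
U = 7.5810

7.5810


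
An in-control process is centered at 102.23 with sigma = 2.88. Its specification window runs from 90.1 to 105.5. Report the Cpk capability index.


Cpu = (USL - mean) / (3*sigma) = (105.5 - 102.23) / (3*2.88) = 0.3785
Cpl = (mean - LSL) / (3*sigma) = (102.23 - 90.1) / (3*2.88) = 1.4039
Cpk = min(Cpu, Cpl) = 0.3785

0.3785


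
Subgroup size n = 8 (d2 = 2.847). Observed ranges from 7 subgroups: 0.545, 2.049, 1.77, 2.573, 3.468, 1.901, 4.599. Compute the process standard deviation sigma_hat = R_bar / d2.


R_bar = (0.545 + 2.049 + 1.77 + 2.573 + 3.468 + 1.901 + 4.599) / 7
R_bar = 16.905 / 7 = 2.415
sigma_hat = R_bar / d2 = 2.415 / 2.847 = 0.8483

0.8483


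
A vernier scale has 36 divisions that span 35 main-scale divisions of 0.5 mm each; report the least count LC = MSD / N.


LC = MSD / n_div
= 0.5 / 36
= 0.0139

0.0139


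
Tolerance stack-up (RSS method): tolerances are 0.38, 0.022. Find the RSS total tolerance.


RSS = sqrt(0.38^2 + 0.022^2)
= sqrt(0.144884)
= 0.3806

0.3806


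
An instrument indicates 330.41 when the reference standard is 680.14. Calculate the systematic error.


Systematic error = measured - true
= 330.41 - 680.14
= -349.7300

-349.7300


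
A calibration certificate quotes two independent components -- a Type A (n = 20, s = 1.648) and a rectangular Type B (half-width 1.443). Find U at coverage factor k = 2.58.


u_A = s / sqrt(n) = 1.648 / sqrt(20) = 0.368504
u_B = half_width / sqrt(3) = 1.443 / sqrt(3) = 0.83311644
uc = sqrt(u_A^2 + u_B^2) = sqrt(0.368504^2 + 0.83311644^2) = 0.91097651
U = k * uc = 2.58 * 0.91097651
U = 2.3503

2.3503


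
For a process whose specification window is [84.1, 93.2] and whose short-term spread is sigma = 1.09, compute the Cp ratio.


Cp = (USL - LSL) / (6 * sigma)
= (93.2 - 84.1) / (6 * 1.09)
= 9.1000 / 6.5400
= 1.3914

1.3914


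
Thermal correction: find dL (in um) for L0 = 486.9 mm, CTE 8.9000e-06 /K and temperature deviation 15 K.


dL = L * alpha * dT
= 486.9 * 8.9000e-06 * 15
= 0.0650011 mm
dL_um = 0.0650011 * 1000 = 65.0011 um

65.0011


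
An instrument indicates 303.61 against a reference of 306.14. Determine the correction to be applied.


Correction = standard - reading
= 306.14 - 303.61
= 2.5300

2.5300


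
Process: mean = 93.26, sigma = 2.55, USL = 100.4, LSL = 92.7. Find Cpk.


Cpu = (USL - mean) / (3*sigma) = (100.4 - 93.26) / (3*2.55) = 0.9333
Cpl = (mean - LSL) / (3*sigma) = (93.26 - 92.7) / (3*2.55) = 0.0732
Cpk = min(Cpu, Cpl) = 0.0732

0.0732


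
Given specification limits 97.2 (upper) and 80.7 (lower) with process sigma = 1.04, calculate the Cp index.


Cp = (USL - LSL) / (6 * sigma)
= (97.2 - 80.7) / (6 * 1.04)
= 16.5000 / 6.2400
= 2.6442

2.6442


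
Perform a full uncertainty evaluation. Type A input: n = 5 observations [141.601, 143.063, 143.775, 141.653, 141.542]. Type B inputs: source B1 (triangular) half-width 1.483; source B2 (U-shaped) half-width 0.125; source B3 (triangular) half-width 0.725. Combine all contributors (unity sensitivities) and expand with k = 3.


mean = (141.601 + 143.063 + 143.775 + 141.653 + 141.542) / 5 = 142.3268
s = sqrt(sum((x - mean)^2)/(n-1)) = 1.0290744
u_A = s / sqrt(n) = 1.0290744 / sqrt(5) = 0.46021606
u_B1 = 1.483 / sqrt(6) = 0.60543221
u_B2 = 0.125 / sqrt(2) = 0.088388348
u_B3 = 0.725 / sqrt(6) = 0.29598001
uc = sqrt(0.46021606^2 + 0.60543221^2 + 0.088388348^2 + 0.29598001^2) = 0.82083107
U = k * uc = 3 * 0.82083107
U = 2.4625

2.4625


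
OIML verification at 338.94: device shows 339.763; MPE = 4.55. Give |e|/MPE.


e = indication - reference = 339.763 - 338.94 = 0.8230
|e| = 0.8230
ratio = |e| / MPE = 0.8230 / 4.55
ratio = 0.1809

0.1809


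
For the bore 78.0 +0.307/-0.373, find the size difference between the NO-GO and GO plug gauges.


GO = nominal - lower_tol (smallest hole = maximum material condition)
GO = 78.0 - 0.373 = 77.627
NO-GO = nominal + upper_tol (largest hole = least material condition)
NO-GO = 78.0 + 0.307 = 78.307
spread = NO-GO - GO = 78.307 - 77.627 = 0.6800

0.6800


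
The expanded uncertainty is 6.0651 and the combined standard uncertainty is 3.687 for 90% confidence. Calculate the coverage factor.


k = U / uc
k = 6.0651 / 3.687
k = 1.645

1.645


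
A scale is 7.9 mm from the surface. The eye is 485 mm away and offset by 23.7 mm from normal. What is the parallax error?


error = h * offset / d
= 7.9 * 23.7 / 485
= 0.3860

0.3860


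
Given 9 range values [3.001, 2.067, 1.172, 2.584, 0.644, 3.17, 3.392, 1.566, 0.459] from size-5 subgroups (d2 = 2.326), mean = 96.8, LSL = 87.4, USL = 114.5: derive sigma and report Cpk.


R_bar = (3.001 + 2.067 + 1.172 + 2.584 + 0.644 + 3.17 + 3.392 + 1.566 + 0.459) / 9 = 2.0061111
sigma = R_bar / d2 = 2.0061111 / 2.326 = 0.86247253
Cp = (USL - LSL)/(6*sigma) = (114.5 - 87.4)/(6*0.86247253) = 5.2369
Cpu = (114.5 - 96.8)/(3*0.86247253) = 6.8408
Cpl = (96.8 - 87.4)/(3*0.86247253) = 3.6330
Cpk = min(Cpu, Cpl) = 3.6330

3.6330


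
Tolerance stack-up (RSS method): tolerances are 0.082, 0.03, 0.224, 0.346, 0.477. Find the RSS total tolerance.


RSS = sqrt(0.082^2 + 0.03^2 + 0.224^2 + 0.346^2 + 0.477^2)
= sqrt(0.405045)
= 0.6364

0.6364


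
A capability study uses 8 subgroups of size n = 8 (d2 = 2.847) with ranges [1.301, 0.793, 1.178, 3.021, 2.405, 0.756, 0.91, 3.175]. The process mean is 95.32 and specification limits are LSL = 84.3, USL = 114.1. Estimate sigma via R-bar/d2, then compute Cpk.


R_bar = (1.301 + 0.793 + 1.178 + 3.021 + 2.405 + 0.756 + 0.91 + 3.175) / 8 = 1.692375
sigma = R_bar / d2 = 1.692375 / 2.847 = 0.59444152
Cp = (USL - LSL)/(6*sigma) = (114.1 - 84.3)/(6*0.59444152) = 8.3552
Cpu = (114.1 - 95.32)/(3*0.59444152) = 10.5309
Cpl = (95.32 - 84.3)/(3*0.59444152) = 6.1795
Cpk = min(Cpu, Cpl) = 6.1795

6.1795


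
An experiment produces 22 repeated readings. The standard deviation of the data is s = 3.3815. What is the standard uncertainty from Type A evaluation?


u_A = s / sqrt(n)
u_A = 3.3815 / sqrt(22)
u_A = 3.3815 / 4.6904158
u_A = 0.7209

0.7209


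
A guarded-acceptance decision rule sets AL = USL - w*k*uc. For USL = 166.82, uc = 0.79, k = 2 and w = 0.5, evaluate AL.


U = k * uc = 2 * 0.79 = 1.58
guard band g = w * U = 0.5 * 1.58 = 0.79
AL = USL - g = 166.82 - 0.79
AL = 166.0300

166.0300


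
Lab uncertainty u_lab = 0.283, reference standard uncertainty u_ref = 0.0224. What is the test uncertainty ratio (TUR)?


TUR = u_lab / u_ref
= 0.283 / 0.0224
= 12.6339

12.6339


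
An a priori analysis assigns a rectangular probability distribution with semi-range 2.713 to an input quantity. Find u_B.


u_B = half_width / sqrt(3)
u_B = 2.713 / 1.7320508
u_B = 1.5664

1.5664


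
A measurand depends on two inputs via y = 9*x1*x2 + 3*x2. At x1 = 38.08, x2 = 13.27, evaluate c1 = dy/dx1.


y = 9*x1*x2 + 3*x2
dy/dx1 = 9*x2
Evaluate at x2 = 13.27: c1 = 9 * 13.27
c1 = 119.4300

119.4300


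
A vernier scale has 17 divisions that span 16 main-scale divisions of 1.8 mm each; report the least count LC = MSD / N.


LC = MSD / n_div
= 1.8 / 17
= 0.1059

0.1059


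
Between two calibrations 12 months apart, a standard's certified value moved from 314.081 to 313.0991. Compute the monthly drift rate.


rate = (v2 - v1) / months
= (313.0991 - 314.081) / 12
= -0.9819 / 12
= -0.0818

-0.0818


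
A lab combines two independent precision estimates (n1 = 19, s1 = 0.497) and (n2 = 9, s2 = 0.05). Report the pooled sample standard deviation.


s_p = sqrt(((n1-1)*s1^2 + (n2-1)*s2^2) / (n1+n2-2))
numerator = (19-1)*0.497^2 + (9-1)*0.05^2 = 4.446162 + 0.02 = 4.466162
denominator = 19 + 9 - 2 = 26
s_p^2 = 4.466162 / 26 = 0.17177546
s_p = sqrt(0.17177546) = 0.4145

0.4145


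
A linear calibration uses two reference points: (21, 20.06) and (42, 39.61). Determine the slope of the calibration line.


slope = (y2 - y1) / (x2 - x1)
= (39.61 - 20.06) / (42 - 21)
= 19.5500 / 21
= 0.9310

0.9310


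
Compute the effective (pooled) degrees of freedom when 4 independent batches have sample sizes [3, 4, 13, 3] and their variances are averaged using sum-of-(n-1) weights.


nu = sum_i (n_i - 1)
nu = ((3 - 1) + (4 - 1) + (13 - 1) + (3 - 1))
nu = 2 + 3 + 12 + 2
nu = 19

19


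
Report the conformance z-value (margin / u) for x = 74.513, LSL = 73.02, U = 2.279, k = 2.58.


u = U / k = 2.279 / 2.58 = 0.88333333
margin = |LSL - x| = |73.02 - 74.513| = 1.493
z = margin / u = 1.493 / 0.88333333
z = 1.6902

1.6902


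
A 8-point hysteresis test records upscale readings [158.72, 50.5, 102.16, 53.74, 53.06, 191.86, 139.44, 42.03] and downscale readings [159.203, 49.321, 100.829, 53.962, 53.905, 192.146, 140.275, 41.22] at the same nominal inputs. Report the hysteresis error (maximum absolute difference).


|158.72 - 159.203| = 0.4830
|50.5 - 49.321| = 1.1790
|102.16 - 100.829| = 1.3310
|53.74 - 53.962| = 0.2220
|53.06 - 53.905| = 0.8450
|191.86 - 192.146| = 0.2860
|139.44 - 140.275| = 0.8350
|42.03 - 41.22| = 0.8100
hysteresis = max(diffs) = 1.3310

1.3310


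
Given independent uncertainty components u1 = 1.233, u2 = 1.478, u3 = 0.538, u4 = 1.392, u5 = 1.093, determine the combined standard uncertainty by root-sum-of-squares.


uc = sqrt(1.233^2 + 1.478^2 + 0.538^2 + 1.392^2 + 1.093^2)
uc = sqrt(7.12653)
uc = 2.6696

2.6696


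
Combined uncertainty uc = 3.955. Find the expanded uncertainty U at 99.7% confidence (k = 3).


U = k * uc
U = 3 * 3.955
U = 11.8650

11.8650


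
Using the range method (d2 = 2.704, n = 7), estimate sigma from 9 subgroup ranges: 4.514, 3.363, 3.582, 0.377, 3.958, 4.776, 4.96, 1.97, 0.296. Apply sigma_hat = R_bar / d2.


R_bar = (4.514 + 3.363 + 3.582 + 0.377 + 3.958 + 4.776 + 4.96 + 1.97 + 0.296) / 9
R_bar = 27.796 / 9 = 3.0884444
sigma_hat = R_bar / d2 = 3.0884444 / 2.704 = 1.1422

1.1422


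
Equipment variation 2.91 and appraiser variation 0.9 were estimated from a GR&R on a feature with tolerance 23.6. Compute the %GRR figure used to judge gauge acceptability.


GRR = sqrt(EV^2 + AV^2) = sqrt(2.91^2 + 0.9^2) = 3.0459974
%GRR = GRR / tol * 100 = 3.0459974 / 23.6 * 100
%GRR = 12.9068

12.9068


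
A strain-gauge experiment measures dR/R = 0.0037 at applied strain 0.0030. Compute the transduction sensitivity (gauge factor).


GF = (dR/R) / epsilon
= 0.0037 / 0.0030
= 1.2333

1.2333


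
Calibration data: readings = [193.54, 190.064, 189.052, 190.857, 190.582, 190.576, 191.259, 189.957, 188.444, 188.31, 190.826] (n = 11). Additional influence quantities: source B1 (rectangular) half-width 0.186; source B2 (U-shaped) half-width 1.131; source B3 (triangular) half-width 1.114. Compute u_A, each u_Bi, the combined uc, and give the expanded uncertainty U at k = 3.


mean = (193.54 + 190.064 + 189.052 + 190.857 + 190.582 + 190.576 + 191.259 + 189.957 + 188.444 + 188.31 + 190.826) / 11 = 190.3151818
s = sqrt(sum((x - mean)^2)/(n-1)) = 1.459214
u_A = s / sqrt(n) = 1.459214 / sqrt(11) = 0.43996958
u_B1 = 0.186 / sqrt(3) = 0.10738715
u_B2 = 1.131 / sqrt(2) = 0.79973777
u_B3 = 1.114 / sqrt(6) = 0.4547886
uc = sqrt(0.43996958^2 + 0.10738715^2 + 0.79973777^2 + 0.4547886^2) = 1.0254357
U = k * uc = 3 * 1.0254357
U = 3.0763

3.0763


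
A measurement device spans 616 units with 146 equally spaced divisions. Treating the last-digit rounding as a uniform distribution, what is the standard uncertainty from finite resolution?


resolution = range / divisions
resolution = 616 / 146 = 4.2191781
u_res = resolution / (2*sqrt(3))
u_res = 4.2191781 / 3.4641016
u_res = 1.2180

1.2180


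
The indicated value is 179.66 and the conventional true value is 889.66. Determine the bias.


Systematic error = measured - true
= 179.66 - 889.66
= -710.0000

-710.0000


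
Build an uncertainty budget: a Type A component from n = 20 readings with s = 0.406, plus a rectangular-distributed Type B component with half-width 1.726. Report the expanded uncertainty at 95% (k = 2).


u_A = s / sqrt(n) = 0.406 / sqrt(20) = 0.09078436
u_B = half_width / sqrt(3) = 1.726 / sqrt(3) = 0.99650656
uc = sqrt(u_A^2 + u_B^2) = sqrt(0.09078436^2 + 0.99650656^2) = 1.0006334
U = k * uc = 2 * 1.0006334
U = 2.0013

2.0013


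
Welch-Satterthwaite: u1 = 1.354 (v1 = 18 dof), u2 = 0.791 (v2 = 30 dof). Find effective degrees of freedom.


uc = sqrt(u1^2 + u2^2) = sqrt(1.354^2 + 0.791^2) = 1.5681189
v_eff = uc^4 / (u1^4/v1 + u2^4/v2)
= 1.5681189^4 / (1.354^4/18 + 0.791^4/30)
= 6.0466657 / 0.19977409
v_eff = 30.2675

30.2675


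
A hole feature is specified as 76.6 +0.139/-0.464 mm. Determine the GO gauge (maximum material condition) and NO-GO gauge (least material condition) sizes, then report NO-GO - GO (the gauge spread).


GO = nominal - lower_tol (smallest hole = maximum material condition)
GO = 76.6 - 0.464 = 76.136
NO-GO = nominal + upper_tol (largest hole = least material condition)
NO-GO = 76.6 + 0.139 = 76.739
spread = NO-GO - GO = 76.739 - 76.136 = 0.6030

0.6030


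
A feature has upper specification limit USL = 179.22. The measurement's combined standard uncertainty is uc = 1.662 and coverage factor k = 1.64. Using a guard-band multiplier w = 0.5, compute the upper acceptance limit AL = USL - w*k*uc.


U = k * uc = 1.64 * 1.662 = 2.72568
guard band g = w * U = 0.5 * 2.72568 = 1.36284
AL = USL - g = 179.22 - 1.36284
AL = 177.8572

177.8572


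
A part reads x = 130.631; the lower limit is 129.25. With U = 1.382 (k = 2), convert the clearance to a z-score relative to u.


u = U / k = 1.382 / 2 = 0.691
margin = |LSL - x| = |129.25 - 130.631| = 1.381
z = margin / u = 1.381 / 0.691
z = 1.9986

1.9986


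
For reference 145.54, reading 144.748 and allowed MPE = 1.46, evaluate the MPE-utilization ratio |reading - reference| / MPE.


e = indication - reference = 144.748 - 145.54 = -0.7920
|e| = 0.7920
ratio = |e| / MPE = 0.7920 / 1.46
ratio = 0.5425

0.5425


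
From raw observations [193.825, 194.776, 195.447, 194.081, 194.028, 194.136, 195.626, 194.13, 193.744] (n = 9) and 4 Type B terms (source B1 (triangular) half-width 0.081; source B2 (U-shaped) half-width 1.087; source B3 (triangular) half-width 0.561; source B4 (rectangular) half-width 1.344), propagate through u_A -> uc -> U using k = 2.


mean = (193.825 + 194.776 + 195.447 + 194.081 + 194.028 + 194.136 + 195.626 + 194.13 + 193.744) / 9 = 194.4214444
s = sqrt(sum((x - mean)^2)/(n-1)) = 0.69643954
u_A = s / sqrt(n) = 0.69643954 / sqrt(9) = 0.23214651
u_B1 = 0.081 / sqrt(6) = 0.033068112
u_B2 = 1.087 / sqrt(2) = 0.76862507
u_B3 = 0.561 / sqrt(6) = 0.22902729
u_B4 = 1.344 / sqrt(3) = 0.77595876
uc = sqrt(0.23214651^2 + 0.033068112^2 + 0.76862507^2 + 0.22902729^2 + 0.77595876^2) = 1.1403225
U = k * uc = 2 * 1.1403225
U = 2.2806

2.2806


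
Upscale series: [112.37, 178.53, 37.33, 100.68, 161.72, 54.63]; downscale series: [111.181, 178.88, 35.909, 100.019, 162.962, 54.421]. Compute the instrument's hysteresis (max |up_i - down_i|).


|112.37 - 111.181| = 1.1890
|178.53 - 178.88| = 0.3500
|37.33 - 35.909| = 1.4210
|100.68 - 100.019| = 0.6610
|161.72 - 162.962| = 1.2420
|54.63 - 54.421| = 0.2090
hysteresis = max(diffs) = 1.4210

1.4210


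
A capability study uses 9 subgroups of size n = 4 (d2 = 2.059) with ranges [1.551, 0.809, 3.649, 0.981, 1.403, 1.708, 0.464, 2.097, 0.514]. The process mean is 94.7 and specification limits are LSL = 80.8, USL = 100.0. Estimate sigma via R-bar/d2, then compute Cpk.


R_bar = (1.551 + 0.809 + 3.649 + 0.981 + 1.403 + 1.708 + 0.464 + 2.097 + 0.514) / 9 = 1.464
sigma = R_bar / d2 = 1.464 / 2.059 = 0.71102477
Cp = (USL - LSL)/(6*sigma) = (100.0 - 80.8)/(6*0.71102477) = 4.5005
Cpu = (100.0 - 94.7)/(3*0.71102477) = 2.4847
Cpl = (94.7 - 80.8)/(3*0.71102477) = 6.5164
Cpk = min(Cpu, Cpl) = 2.4847

2.4847


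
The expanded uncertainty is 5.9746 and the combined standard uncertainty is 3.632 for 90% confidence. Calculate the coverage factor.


k = U / uc
k = 5.9746 / 3.632
k = 1.645

1.645


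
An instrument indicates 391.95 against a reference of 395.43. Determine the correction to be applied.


Correction = standard - reading
= 395.43 - 391.95
= 3.4800

3.4800


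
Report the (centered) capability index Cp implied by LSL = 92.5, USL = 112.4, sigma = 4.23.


Cp = (USL - LSL) / (6 * sigma)
= (112.4 - 92.5) / (6 * 4.23)
= 19.9000 / 25.3800
= 0.7841

0.7841


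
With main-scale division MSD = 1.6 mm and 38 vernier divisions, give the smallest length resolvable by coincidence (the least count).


LC = MSD / n_div
= 1.6 / 38
= 0.0421

0.0421


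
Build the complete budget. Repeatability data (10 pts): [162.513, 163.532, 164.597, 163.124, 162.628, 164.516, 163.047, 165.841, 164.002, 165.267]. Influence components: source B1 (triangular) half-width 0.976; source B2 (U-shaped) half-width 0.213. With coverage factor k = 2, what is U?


mean = (162.513 + 163.532 + 164.597 + 163.124 + 162.628 + 164.516 + 163.047 + 165.841 + 164.002 + 165.267) / 10 = 163.9067
s = sqrt(sum((x - mean)^2)/(n-1)) = 1.1312899
u_A = s / sqrt(n) = 1.1312899 / sqrt(10) = 0.35774528
u_B1 = 0.976 / sqrt(6) = 0.39845033
u_B2 = 0.213 / sqrt(2) = 0.15061374
uc = sqrt(0.35774528^2 + 0.39845033^2 + 0.15061374^2) = 0.55626329
U = k * uc = 2 * 0.55626329
U = 1.1125

1.1125


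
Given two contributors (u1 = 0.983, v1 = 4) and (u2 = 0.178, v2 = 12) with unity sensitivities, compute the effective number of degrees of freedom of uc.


uc = sqrt(u1^2 + u2^2) = sqrt(0.983^2 + 0.178^2) = 0.99898599
v_eff = uc^4 / (u1^4/v1 + u2^4/v2)
= 0.99898599^4 / (0.983^4/4 + 0.178^4/12)
= 0.99595013 / 0.23351226
v_eff = 4.2651

4.2651


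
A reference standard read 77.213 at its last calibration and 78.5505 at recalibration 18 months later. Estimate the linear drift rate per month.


rate = (v2 - v1) / months
= (78.5505 - 77.213) / 18
= 1.3375 / 18
= 0.0743

0.0743


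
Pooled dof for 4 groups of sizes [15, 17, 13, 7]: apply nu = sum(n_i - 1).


nu = sum_i (n_i - 1)
nu = ((15 - 1) + (17 - 1) + (13 - 1) + (7 - 1))
nu = 14 + 16 + 12 + 6
nu = 48

48


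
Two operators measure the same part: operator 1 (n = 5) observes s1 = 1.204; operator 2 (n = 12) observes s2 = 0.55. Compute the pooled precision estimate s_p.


s_p = sqrt(((n1-1)*s1^2 + (n2-1)*s2^2) / (n1+n2-2))
numerator = (5-1)*1.204^2 + (12-1)*0.55^2 = 5.798464 + 3.3275 = 9.125964
denominator = 5 + 12 - 2 = 15
s_p^2 = 9.125964 / 15 = 0.6083976
s_p = sqrt(0.6083976) = 0.7800

0.7800


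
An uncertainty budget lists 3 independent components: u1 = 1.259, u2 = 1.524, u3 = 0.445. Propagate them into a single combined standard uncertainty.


uc = sqrt(1.259^2 + 1.524^2 + 0.445^2)
uc = sqrt(4.105682)
uc = 2.0262

2.0262


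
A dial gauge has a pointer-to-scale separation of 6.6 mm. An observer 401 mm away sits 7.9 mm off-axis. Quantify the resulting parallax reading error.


error = h * offset / d
= 6.6 * 7.9 / 401
= 0.1300

0.1300


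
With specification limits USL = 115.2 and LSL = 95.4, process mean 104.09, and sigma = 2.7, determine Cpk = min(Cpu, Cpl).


Cpu = (USL - mean) / (3*sigma) = (115.2 - 104.09) / (3*2.7) = 1.3716
Cpl = (mean - LSL) / (3*sigma) = (104.09 - 95.4) / (3*2.7) = 1.0728
Cpk = min(Cpu, Cpl) = 1.0728

1.0728


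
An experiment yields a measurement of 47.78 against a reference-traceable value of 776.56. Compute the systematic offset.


Systematic error = measured - true
= 47.78 - 776.56
= -728.7800

-728.7800


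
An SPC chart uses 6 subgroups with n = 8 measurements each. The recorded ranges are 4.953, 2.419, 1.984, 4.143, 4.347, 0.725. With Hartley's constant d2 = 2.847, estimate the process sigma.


R_bar = (4.953 + 2.419 + 1.984 + 4.143 + 4.347 + 0.725) / 6
R_bar = 18.571 / 6 = 3.0951667
sigma_hat = R_bar / d2 = 3.0951667 / 2.847 = 1.0872

1.0872


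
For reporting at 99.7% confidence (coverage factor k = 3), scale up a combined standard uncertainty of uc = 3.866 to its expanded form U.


U = k * uc
U = 3 * 3.866
U = 11.5980

11.5980


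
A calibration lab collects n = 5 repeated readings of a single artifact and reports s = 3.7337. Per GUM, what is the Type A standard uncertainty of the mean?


u_A = s / sqrt(n)
u_A = 3.7337 / sqrt(5)
u_A = 3.7337 / 2.236068
u_A = 1.6698

1.6698


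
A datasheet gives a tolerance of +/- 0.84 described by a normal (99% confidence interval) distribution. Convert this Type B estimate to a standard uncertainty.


u_B = half_width / 2.576
u_B = 0.84 / 2.576
u_B = 0.3261

0.3261


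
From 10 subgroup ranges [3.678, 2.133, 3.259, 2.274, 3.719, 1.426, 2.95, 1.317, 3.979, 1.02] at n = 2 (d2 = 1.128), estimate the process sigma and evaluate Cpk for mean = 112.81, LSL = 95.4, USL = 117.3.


R_bar = (3.678 + 2.133 + 3.259 + 2.274 + 3.719 + 1.426 + 2.95 + 1.317 + 3.979 + 1.02) / 10 = 2.5755
sigma = R_bar / d2 = 2.5755 / 1.128 = 2.2832447
Cp = (USL - LSL)/(6*sigma) = (117.3 - 95.4)/(6*2.2832447) = 1.5986
Cpu = (117.3 - 112.81)/(3*2.2832447) = 0.6555
Cpl = (112.81 - 95.4)/(3*2.2832447) = 2.5417
Cpk = min(Cpu, Cpl) = 0.6555

0.6555


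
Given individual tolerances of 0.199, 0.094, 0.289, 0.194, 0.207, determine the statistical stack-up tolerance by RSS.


RSS = sqrt(0.199^2 + 0.094^2 + 0.289^2 + 0.194^2 + 0.207^2)
= sqrt(0.212443)
= 0.4609

0.4609


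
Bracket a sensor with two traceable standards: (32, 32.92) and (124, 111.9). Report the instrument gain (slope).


slope = (y2 - y1) / (x2 - x1)
= (111.9 - 32.92) / (124 - 32)
= 78.9800 / 92
= 0.8585

0.8585


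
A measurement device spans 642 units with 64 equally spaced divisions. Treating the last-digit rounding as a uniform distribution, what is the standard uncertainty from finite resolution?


resolution = range / divisions
resolution = 642 / 64 = 10.03125
u_res = resolution / (2*sqrt(3))
u_res = 10.03125 / 3.4641016
u_res = 2.8958

2.8958


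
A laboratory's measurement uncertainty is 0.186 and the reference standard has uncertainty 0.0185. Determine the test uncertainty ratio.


TUR = u_lab / u_ref
= 0.186 / 0.0185
= 10.0541

10.0541


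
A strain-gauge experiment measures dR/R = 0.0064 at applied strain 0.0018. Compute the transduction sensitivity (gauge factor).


GF = (dR/R) / epsilon
= 0.0064 / 0.0018
= 3.5556

3.5556


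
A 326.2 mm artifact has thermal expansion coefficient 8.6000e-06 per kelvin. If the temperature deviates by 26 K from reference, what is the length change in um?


dL = L * alpha * dT
= 326.2 * 8.6000e-06 * 26
= 0.0729383 mm
dL_um = 0.0729383 * 1000 = 72.9383 um

72.9383


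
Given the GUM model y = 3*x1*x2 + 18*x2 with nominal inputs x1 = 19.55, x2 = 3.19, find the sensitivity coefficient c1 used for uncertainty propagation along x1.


y = 3*x1*x2 + 18*x2
dy/dx1 = 3*x2
Evaluate at x2 = 3.19: c1 = 3 * 3.19
c1 = 9.5700

9.5700


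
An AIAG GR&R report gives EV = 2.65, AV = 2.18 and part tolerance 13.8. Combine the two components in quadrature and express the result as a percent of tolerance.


GRR = sqrt(EV^2 + AV^2) = sqrt(2.65^2 + 2.18^2) = 3.4314574
%GRR = GRR / tol * 100 = 3.4314574 / 13.8 * 100
%GRR = 24.8656

24.8656


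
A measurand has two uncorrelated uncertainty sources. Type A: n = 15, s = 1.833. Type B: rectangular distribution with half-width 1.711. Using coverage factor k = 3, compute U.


u_A = s / sqrt(n) = 1.833 / sqrt(15) = 0.47327856
u_B = half_width / sqrt(3) = 1.711 / sqrt(3) = 0.98784631
uc = sqrt(u_A^2 + u_B^2) = sqrt(0.47327856^2 + 0.98784631^2) = 1.0953689
U = k * uc = 3 * 1.0953689
U = 3.2861

3.2861


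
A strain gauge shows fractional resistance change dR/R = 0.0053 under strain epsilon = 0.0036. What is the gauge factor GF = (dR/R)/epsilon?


GF = (dR/R) / epsilon
= 0.0053 / 0.0036
= 1.4722

1.4722


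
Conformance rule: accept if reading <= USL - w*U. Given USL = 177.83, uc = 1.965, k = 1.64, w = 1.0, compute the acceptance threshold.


U = k * uc = 1.64 * 1.965 = 3.2226
guard band g = w * U = 1.0 * 3.2226 = 3.2226
AL = USL - g = 177.83 - 3.2226
AL = 174.6074

174.6074


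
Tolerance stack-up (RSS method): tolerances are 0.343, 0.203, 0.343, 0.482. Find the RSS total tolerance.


RSS = sqrt(0.343^2 + 0.203^2 + 0.343^2 + 0.482^2)
= sqrt(0.508831)
= 0.7133

0.7133


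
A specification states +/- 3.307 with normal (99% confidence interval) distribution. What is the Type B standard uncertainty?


u_B = half_width / 2.576
u_B = 3.307 / 2.576
u_B = 1.2838

1.2838


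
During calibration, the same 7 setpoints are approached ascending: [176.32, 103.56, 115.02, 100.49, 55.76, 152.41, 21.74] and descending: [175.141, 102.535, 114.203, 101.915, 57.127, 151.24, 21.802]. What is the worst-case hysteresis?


|176.32 - 175.141| = 1.1790
|103.56 - 102.535| = 1.0250
|115.02 - 114.203| = 0.8170
|100.49 - 101.915| = 1.4250
|55.76 - 57.127| = 1.3670
|152.41 - 151.24| = 1.1700
|21.74 - 21.802| = 0.0620
hysteresis = max(diffs) = 1.4250

1.4250
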